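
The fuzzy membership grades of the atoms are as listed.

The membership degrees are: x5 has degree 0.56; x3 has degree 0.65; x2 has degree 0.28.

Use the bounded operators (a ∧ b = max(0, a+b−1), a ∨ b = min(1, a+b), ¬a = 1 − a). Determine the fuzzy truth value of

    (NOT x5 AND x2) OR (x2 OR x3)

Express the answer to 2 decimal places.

NOT x5 = 1 − 0.56 = 0.44
NOT x5 AND x2 = max(0, a+b−1) on (0.44, 0.28) = 0.00
x2 OR x3 = min(1, a+b) on (0.28, 0.65) = 0.93
(NOT x5 AND x2) OR (x2 OR x3) = min(1, a+b) on (0.00, 0.93) = 0.93

0.93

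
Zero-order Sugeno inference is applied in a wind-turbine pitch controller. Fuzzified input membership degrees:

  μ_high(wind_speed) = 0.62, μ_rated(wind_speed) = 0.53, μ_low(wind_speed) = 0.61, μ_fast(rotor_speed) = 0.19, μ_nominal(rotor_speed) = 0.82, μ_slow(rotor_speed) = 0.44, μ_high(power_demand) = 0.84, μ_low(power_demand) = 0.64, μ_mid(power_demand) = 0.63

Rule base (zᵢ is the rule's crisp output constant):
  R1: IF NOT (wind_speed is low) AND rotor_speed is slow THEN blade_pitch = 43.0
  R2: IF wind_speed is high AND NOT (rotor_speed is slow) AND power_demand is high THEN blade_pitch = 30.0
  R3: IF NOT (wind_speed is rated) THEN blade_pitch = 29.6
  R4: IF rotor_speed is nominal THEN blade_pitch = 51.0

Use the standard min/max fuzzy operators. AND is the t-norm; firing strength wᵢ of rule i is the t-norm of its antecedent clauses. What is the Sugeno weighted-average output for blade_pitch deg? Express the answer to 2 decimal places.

R1 (z=43.0): ¬low=1−0.61=0.39, slow=0.44; AND[min(a, b)] → w = 0.39
R2 (z=30.0): high=0.62, ¬slow=1−0.44=0.56, high=0.84; AND[min(a, b)] → w = 0.56
R3 (z=29.6): ¬rated=1−0.53=0.47 → w = 0.47
R4 (z=51.0): nominal=0.82 → w = 0.82
Weighted average = (0.39·43.0 + 0.56·30.0 + 0.47·29.6 + 0.82·51.0) / (0.39 + 0.56 + 0.47 + 0.82)
  = 89.3020 / 2.2400 = 39.87

39.87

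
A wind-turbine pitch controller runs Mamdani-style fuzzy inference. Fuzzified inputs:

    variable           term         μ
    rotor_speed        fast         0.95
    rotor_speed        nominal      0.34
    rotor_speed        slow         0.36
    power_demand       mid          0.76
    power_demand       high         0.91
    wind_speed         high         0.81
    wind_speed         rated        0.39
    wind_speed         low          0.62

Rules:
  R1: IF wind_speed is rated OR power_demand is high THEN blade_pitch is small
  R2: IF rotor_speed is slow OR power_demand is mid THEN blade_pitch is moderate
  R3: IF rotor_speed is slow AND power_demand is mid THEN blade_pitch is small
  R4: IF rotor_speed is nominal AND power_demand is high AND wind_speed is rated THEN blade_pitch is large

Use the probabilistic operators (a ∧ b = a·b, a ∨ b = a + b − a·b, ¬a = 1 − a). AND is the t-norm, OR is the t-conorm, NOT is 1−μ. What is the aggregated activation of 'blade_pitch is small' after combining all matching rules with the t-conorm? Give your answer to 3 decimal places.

R1: rated=0.39, high=0.91; OR[a + b − a·b] → w = 0.9451
R2: slow=0.36, mid=0.76; OR[a + b − a·b] → w = 0.8464
R3: slow=0.36, mid=0.76; AND[a·b] → w = 0.2736
R4: nominal=0.34, high=0.91, rated=0.39; AND[a·b] → w = 0.1207
Rules with consequent 'small': {R1, R3} → strengths 0.9451, 0.2736
Aggregate via t-conorm [a + b − a·b]: 0.9601

0.960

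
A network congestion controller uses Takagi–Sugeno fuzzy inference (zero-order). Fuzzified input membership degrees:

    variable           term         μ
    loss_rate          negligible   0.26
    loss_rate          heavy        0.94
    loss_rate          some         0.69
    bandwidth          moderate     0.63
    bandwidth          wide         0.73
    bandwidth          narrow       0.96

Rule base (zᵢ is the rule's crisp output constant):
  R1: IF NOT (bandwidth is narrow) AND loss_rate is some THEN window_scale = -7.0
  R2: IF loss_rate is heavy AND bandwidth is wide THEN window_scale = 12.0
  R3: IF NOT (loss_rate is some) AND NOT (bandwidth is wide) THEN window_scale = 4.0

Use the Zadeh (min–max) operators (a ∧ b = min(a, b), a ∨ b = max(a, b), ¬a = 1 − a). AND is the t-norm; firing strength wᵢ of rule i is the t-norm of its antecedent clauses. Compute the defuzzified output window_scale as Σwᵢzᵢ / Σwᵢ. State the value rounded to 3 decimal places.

R1 (z=-7.0): ¬narrow=1−0.96=0.04, some=0.69; AND[min(a, b)] → w = 0.04
R2 (z=12.0): heavy=0.94, wide=0.73; AND[min(a, b)] → w = 0.73
R3 (z=4.0): ¬some=1−0.69=0.31, ¬wide=1−0.73=0.27; AND[min(a, b)] → w = 0.27
Weighted average = (0.04·-7.0 + 0.73·12.0 + 0.27·4.0) / (0.04 + 0.73 + 0.27)
  = 9.5600 / 1.0400 = 9.192

9.192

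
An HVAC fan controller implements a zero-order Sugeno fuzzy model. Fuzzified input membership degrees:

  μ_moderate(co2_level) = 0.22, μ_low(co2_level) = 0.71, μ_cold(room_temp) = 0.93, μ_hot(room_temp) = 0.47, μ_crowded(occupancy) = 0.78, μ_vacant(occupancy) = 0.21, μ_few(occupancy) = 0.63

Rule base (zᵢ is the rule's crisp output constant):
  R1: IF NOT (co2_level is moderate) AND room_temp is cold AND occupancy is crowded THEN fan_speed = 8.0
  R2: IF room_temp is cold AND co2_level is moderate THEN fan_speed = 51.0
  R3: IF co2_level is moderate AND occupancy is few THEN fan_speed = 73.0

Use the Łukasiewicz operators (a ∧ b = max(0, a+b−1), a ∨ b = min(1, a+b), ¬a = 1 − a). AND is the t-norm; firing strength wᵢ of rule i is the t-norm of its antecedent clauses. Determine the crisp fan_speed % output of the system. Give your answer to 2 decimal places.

R1 (z=8.0): ¬moderate=1−0.22=0.78, cold=0.93, crowded=0.78; AND[max(0, a+b−1)] → w = 0.49
R2 (z=51.0): cold=0.93, moderate=0.22; AND[max(0, a+b−1)] → w = 0.15
R3 (z=73.0): moderate=0.22, few=0.63; AND[max(0, a+b−1)] → w = 0.00
Weighted average = (0.49·8.0 + 0.15·51.0 + 0.00·73.0) / (0.49 + 0.15 + 0.00)
  = 11.5700 / 0.6400 = 18.08

18.08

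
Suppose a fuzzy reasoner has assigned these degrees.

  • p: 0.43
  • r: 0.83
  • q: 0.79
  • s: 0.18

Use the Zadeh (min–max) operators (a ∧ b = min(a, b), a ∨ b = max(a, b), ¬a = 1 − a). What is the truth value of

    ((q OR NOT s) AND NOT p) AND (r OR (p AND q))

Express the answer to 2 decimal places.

NOT s = 1 − 0.18 = 0.82
q OR NOT s = max(a, b) on (0.79, 0.82) = 0.82
NOT p = 1 − 0.43 = 0.57
(q OR NOT s) AND NOT p = min(a, b) on (0.82, 0.57) = 0.57
p AND q = min(a, b) on (0.43, 0.79) = 0.43
r OR (p AND q) = max(a, b) on (0.83, 0.43) = 0.83
((q OR NOT s) AND NOT p) AND (r OR (p AND q)) = min(a, b) on (0.57, 0.83) = 0.57

0.57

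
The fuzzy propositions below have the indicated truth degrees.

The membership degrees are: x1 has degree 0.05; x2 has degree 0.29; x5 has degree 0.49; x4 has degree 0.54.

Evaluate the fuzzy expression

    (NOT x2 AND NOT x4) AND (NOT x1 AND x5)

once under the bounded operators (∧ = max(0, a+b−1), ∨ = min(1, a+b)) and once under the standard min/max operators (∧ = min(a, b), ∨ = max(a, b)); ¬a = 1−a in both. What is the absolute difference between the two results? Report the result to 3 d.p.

0.460

Under bounded:
  NOT x2 = 1 − 0.29 = 0.71
  NOT x4 = 1 − 0.54 = 0.46
  NOT x2 AND NOT x4 = max(0, a+b−1) on (0.71, 0.46) = 0.17
  NOT x1 = 1 − 0.05 = 0.95
  NOT x1 AND x5 = max(0, a+b−1) on (0.95, 0.49) = 0.44
  (NOT x2 AND NOT x4) AND (NOT x1 AND x5) = max(0, a+b−1) on (0.17, 0.44) = 0.00
  → value = 0.0000
Under standard min/max:
  NOT x2 = 1 − 0.29 = 0.71
  NOT x4 = 1 − 0.54 = 0.46
  NOT x2 AND NOT x4 = min(a, b) on (0.71, 0.46) = 0.46
  NOT x1 = 1 − 0.05 = 0.95
  NOT x1 AND x5 = min(a, b) on (0.95, 0.49) = 0.49
  (NOT x2 AND NOT x4) AND (NOT x1 AND x5) = min(a, b) on (0.46, 0.49) = 0.46
  → value = 0.4600
|0.0000 − 0.4600| = 0.460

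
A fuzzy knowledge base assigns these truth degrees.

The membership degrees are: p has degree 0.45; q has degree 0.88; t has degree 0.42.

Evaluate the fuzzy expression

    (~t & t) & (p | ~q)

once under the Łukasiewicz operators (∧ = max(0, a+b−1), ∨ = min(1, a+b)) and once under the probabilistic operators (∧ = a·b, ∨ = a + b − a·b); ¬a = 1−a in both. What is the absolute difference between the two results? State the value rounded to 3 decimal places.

Under Łukasiewicz:
  ~t = 1 − 0.42 = 0.58
  ~t & t = max(0, a+b−1) on (0.58, 0.42) = 0.00
  ~q = 1 − 0.88 = 0.12
  p | ~q = min(1, a+b) on (0.45, 0.12) = 0.57
  (~t & t) & (p | ~q) = max(0, a+b−1) on (0.00, 0.57) = 0.00
  → value = 0.0000
Under probabilistic:
  ~t = 1 − 0.4200 = 0.5800
  ~t & t = a·b on (0.5800, 0.4200) = 0.2436
  ~q = 1 − 0.8800 = 0.1200
  p | ~q = a + b − a·b on (0.4500, 0.1200) = 0.5160
  (~t & t) & (p | ~q) = a·b on (0.2436, 0.5160) = 0.1257
  → value = 0.1257
|0.0000 − 0.1257| = 0.126

0.126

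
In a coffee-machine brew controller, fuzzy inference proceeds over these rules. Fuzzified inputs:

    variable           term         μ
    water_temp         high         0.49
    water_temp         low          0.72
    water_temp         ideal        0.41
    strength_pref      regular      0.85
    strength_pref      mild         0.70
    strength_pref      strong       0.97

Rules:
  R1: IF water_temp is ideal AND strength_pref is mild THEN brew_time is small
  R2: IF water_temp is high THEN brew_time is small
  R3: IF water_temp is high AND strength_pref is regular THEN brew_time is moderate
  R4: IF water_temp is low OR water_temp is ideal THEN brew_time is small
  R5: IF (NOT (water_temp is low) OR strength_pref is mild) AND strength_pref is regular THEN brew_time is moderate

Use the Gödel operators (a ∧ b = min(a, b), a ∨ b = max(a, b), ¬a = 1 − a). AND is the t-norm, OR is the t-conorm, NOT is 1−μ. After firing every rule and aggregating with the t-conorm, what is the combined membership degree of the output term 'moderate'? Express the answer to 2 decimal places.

0.70

R1: ideal=0.41, mild=0.70; AND[min(a, b)] → w = 0.41
R2: high=0.49 → w = 0.49
R3: high=0.49, regular=0.85; AND[min(a, b)] → w = 0.49
R4: low=0.72, ideal=0.41; OR[max(a, b)] → w = 0.72
R5: (¬low=1−0.72=0.28 OR mild=0.70) = 0.70; AND[min(a, b)] with regular=0.85 → w = 0.70
Rules with consequent 'moderate': {R3, R5} → strengths 0.49, 0.70
Aggregate via t-conorm [max(a, b)]: 0.70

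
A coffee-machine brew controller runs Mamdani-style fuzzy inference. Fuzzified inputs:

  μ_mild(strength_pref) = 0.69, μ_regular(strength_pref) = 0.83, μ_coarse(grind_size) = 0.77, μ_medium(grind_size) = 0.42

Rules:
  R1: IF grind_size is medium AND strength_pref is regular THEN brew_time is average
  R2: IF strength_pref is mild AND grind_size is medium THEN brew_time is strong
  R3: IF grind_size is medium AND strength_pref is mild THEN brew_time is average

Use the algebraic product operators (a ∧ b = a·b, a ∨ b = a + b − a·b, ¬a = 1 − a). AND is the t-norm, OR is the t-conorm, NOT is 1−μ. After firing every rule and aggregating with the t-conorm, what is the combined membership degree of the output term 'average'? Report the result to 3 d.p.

0.537

R1: medium=0.42, regular=0.83; AND[a·b] → w = 0.3486
R2: mild=0.69, medium=0.42; AND[a·b] → w = 0.2898
R3: medium=0.42, mild=0.69; AND[a·b] → w = 0.2898
Rules with consequent 'average': {R1, R3} → strengths 0.3486, 0.2898
Aggregate via t-conorm [a + b − a·b]: 0.5374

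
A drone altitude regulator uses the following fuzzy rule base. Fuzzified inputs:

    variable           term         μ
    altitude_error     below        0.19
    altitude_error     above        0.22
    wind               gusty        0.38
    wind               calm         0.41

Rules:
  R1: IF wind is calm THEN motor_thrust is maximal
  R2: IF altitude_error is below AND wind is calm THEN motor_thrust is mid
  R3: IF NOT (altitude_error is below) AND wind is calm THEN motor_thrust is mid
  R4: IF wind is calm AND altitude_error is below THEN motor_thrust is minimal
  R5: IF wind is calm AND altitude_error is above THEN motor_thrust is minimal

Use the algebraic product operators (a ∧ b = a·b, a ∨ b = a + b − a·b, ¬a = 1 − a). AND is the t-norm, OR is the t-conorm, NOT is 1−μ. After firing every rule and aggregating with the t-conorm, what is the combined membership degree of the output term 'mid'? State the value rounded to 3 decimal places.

R1: calm=0.41 → w = 0.4100
R2: below=0.19, calm=0.41; AND[a·b] → w = 0.0779
R3: ¬below=1−0.19=0.81, calm=0.41; AND[a·b] → w = 0.3321
R4: calm=0.41, below=0.19; AND[a·b] → w = 0.0779
R5: calm=0.41, above=0.22; AND[a·b] → w = 0.0902
Rules with consequent 'mid': {R2, R3} → strengths 0.0779, 0.3321
Aggregate via t-conorm [a + b − a·b]: 0.3841

0.384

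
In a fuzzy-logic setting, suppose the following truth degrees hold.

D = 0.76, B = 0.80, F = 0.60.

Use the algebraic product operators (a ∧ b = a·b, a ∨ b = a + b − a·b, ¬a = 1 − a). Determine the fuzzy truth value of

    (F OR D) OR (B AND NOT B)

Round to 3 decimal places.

0.919

F OR D = a + b − a·b on (0.6000, 0.7600) = 0.9040
NOT B = 1 − 0.8000 = 0.2000
B AND NOT B = a·b on (0.8000, 0.2000) = 0.1600
(F OR D) OR (B AND NOT B) = a + b − a·b on (0.9040, 0.1600) = 0.9194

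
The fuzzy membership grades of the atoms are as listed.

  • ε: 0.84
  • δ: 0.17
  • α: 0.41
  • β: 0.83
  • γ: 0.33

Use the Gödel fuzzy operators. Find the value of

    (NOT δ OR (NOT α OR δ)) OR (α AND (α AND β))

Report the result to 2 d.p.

NOT δ = 1 − 0.17 = 0.83
NOT α = 1 − 0.41 = 0.59
NOT α OR δ = max(a, b) on (0.59, 0.17) = 0.59
NOT δ OR (NOT α OR δ) = max(a, b) on (0.83, 0.59) = 0.83
α AND β = min(a, b) on (0.41, 0.83) = 0.41
α AND (α AND β) = min(a, b) on (0.41, 0.41) = 0.41
(NOT δ OR (NOT α OR δ)) OR (α AND (α AND β)) = max(a, b) on (0.83, 0.41) = 0.83

0.83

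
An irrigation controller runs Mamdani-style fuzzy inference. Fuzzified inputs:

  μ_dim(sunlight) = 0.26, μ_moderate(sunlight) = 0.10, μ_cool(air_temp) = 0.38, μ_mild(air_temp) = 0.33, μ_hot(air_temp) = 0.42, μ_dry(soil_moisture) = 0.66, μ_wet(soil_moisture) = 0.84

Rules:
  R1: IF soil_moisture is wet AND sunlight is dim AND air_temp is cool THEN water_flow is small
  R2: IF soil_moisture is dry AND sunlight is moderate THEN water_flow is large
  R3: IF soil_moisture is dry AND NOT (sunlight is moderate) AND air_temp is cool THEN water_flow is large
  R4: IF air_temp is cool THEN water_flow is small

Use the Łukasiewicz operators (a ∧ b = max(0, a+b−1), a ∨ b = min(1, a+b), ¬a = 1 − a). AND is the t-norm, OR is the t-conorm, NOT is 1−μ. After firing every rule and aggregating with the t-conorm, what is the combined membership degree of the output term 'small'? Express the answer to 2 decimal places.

0.38

R1: wet=0.84, dim=0.26, cool=0.38; AND[max(0, a+b−1)] → w = 0.00
R2: dry=0.66, moderate=0.10; AND[max(0, a+b−1)] → w = 0.00
R3: dry=0.66, ¬moderate=1−0.10=0.90, cool=0.38; AND[max(0, a+b−1)] → w = 0.00
R4: cool=0.38 → w = 0.38
Rules with consequent 'small': {R1, R4} → strengths 0.00, 0.38
Aggregate via t-conorm [min(1, a+b)]: 0.38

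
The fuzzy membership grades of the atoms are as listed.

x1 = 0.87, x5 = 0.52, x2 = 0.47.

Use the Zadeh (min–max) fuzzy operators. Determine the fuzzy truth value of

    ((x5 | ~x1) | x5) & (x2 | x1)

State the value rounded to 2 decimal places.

~x1 = 1 − 0.87 = 0.13
x5 | ~x1 = max(a, b) on (0.52, 0.13) = 0.52
(x5 | ~x1) | x5 = max(a, b) on (0.52, 0.52) = 0.52
x2 | x1 = max(a, b) on (0.47, 0.87) = 0.87
((x5 | ~x1) | x5) & (x2 | x1) = min(a, b) on (0.52, 0.87) = 0.52

0.52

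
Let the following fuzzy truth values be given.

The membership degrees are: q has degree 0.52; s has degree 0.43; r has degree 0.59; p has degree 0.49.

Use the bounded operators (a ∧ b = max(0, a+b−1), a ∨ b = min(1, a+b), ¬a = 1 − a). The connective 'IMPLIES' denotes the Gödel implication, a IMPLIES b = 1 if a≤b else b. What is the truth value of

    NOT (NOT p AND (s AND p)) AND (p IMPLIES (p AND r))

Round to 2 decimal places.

NOT p = 1 − 0.49 = 0.51
s AND p = max(0, a+b−1) on (0.43, 0.49) = 0.00
NOT p AND (s AND p) = max(0, a+b−1) on (0.51, 0.00) = 0.00
NOT (NOT p AND (s AND p)) = 1 − 0.00 = 1.00
p AND r = max(0, a+b−1) on (0.49, 0.59) = 0.08
p IMPLIES (p AND r)  [Gödel: 1 if a≤b else b] with a=0.49, b=0.08 → 0.08
NOT (NOT p AND (s AND p)) AND (p IMPLIES (p AND r)) = max(0, a+b−1) on (1.00, 0.08) = 0.08

0.08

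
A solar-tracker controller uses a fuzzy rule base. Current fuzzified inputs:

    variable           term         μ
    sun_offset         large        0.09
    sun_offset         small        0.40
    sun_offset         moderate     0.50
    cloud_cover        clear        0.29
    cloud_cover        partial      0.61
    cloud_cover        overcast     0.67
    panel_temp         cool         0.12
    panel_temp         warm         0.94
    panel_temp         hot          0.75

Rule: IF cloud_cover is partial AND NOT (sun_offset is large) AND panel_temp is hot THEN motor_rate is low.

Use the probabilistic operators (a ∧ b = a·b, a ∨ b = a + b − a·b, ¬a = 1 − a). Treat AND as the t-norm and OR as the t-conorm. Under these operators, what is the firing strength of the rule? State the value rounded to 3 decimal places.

firing strength: partial=0.61, ¬large=1−0.09=0.91, hot=0.75; AND[a·b] → w = 0.4163

0.416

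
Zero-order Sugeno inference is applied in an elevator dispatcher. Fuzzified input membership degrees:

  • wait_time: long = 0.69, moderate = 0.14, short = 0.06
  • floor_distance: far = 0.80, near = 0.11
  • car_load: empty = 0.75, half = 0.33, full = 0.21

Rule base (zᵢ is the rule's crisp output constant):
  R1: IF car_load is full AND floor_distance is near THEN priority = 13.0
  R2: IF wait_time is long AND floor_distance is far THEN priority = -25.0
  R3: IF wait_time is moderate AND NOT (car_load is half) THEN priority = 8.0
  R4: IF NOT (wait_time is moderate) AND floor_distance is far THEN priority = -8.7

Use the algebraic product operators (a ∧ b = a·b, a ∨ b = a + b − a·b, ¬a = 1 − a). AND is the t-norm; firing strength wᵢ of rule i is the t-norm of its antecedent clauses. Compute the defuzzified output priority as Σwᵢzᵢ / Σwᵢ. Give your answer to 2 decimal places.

-13.81

R1 (z=13.0): full=0.21, near=0.11; AND[a·b] → w = 0.0231
R2 (z=-25.0): long=0.69, far=0.80; AND[a·b] → w = 0.5520
R3 (z=8.0): moderate=0.14, ¬half=1−0.33=0.67; AND[a·b] → w = 0.0938
R4 (z=-8.7): ¬moderate=1−0.14=0.86, far=0.80; AND[a·b] → w = 0.6880
Weighted average = (0.0231·13.0 + 0.5520·-25.0 + 0.0938·8.0 + 0.6880·-8.7) / (0.0231 + 0.5520 + 0.0938 + 0.6880)
  = -18.7349 / 1.3569 = -13.81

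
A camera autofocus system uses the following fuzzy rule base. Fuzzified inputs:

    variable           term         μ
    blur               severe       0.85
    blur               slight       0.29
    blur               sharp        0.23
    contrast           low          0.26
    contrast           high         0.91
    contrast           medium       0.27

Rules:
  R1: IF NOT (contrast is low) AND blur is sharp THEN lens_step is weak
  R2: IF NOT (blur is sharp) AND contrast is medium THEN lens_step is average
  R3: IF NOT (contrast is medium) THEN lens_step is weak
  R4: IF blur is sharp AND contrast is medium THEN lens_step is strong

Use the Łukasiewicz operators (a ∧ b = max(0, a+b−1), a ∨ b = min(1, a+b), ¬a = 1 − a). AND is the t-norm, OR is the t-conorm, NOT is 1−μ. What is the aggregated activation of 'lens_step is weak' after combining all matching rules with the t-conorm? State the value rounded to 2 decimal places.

0.73

R1: ¬low=1−0.26=0.74, sharp=0.23; AND[max(0, a+b−1)] → w = 0.00
R2: ¬sharp=1−0.23=0.77, medium=0.27; AND[max(0, a+b−1)] → w = 0.04
R3: ¬medium=1−0.27=0.73 → w = 0.73
R4: sharp=0.23, medium=0.27; AND[max(0, a+b−1)] → w = 0.00
Rules with consequent 'weak': {R1, R3} → strengths 0.00, 0.73
Aggregate via t-conorm [min(1, a+b)]: 0.73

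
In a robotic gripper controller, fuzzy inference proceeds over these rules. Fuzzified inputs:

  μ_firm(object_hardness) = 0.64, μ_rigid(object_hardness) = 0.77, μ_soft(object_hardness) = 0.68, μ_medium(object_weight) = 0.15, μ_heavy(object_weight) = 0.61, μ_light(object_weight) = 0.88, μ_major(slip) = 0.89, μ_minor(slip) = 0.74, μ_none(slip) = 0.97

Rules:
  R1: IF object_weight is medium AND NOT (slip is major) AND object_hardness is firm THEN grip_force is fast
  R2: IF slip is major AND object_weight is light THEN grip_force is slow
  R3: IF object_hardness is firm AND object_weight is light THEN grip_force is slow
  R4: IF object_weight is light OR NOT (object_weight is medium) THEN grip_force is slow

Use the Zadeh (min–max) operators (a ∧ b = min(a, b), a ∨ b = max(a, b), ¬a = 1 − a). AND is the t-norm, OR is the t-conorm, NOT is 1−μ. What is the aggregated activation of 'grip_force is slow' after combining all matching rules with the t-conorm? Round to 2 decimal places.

0.88

R1: medium=0.15, ¬major=1−0.89=0.11, firm=0.64; AND[min(a, b)] → w = 0.11
R2: major=0.89, light=0.88; AND[min(a, b)] → w = 0.88
R3: firm=0.64, light=0.88; AND[min(a, b)] → w = 0.64
R4: light=0.88, ¬medium=1−0.15=0.85; OR[max(a, b)] → w = 0.88
Rules with consequent 'slow': {R2, R3, R4} → strengths 0.88, 0.64, 0.88
Aggregate via t-conorm [max(a, b)]: 0.88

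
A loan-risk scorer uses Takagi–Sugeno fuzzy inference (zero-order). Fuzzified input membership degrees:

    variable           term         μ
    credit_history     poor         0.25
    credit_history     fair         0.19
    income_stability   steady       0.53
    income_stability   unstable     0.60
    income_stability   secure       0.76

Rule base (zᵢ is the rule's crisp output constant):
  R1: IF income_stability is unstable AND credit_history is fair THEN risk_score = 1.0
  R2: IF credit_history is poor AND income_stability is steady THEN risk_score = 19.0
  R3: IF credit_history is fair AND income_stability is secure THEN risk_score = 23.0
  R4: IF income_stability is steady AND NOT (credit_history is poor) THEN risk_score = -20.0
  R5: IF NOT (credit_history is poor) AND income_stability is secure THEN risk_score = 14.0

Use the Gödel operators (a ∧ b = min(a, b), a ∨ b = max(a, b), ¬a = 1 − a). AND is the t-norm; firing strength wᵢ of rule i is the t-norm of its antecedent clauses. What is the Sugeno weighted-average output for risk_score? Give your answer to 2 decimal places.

4.82

R1 (z=1.0): unstable=0.60, fair=0.19; AND[min(a, b)] → w = 0.19
R2 (z=19.0): poor=0.25, steady=0.53; AND[min(a, b)] → w = 0.25
R3 (z=23.0): fair=0.19, secure=0.76; AND[min(a, b)] → w = 0.19
R4 (z=-20.0): steady=0.53, ¬poor=1−0.25=0.75; AND[min(a, b)] → w = 0.53
R5 (z=14.0): ¬poor=1−0.25=0.75, secure=0.76; AND[min(a, b)] → w = 0.75
Weighted average = (0.19·1.0 + 0.25·19.0 + 0.19·23.0 + 0.53·-20.0 + 0.75·14.0) / (0.19 + 0.25 + 0.19 + 0.53 + 0.75)
  = 9.2100 / 1.9100 = 4.82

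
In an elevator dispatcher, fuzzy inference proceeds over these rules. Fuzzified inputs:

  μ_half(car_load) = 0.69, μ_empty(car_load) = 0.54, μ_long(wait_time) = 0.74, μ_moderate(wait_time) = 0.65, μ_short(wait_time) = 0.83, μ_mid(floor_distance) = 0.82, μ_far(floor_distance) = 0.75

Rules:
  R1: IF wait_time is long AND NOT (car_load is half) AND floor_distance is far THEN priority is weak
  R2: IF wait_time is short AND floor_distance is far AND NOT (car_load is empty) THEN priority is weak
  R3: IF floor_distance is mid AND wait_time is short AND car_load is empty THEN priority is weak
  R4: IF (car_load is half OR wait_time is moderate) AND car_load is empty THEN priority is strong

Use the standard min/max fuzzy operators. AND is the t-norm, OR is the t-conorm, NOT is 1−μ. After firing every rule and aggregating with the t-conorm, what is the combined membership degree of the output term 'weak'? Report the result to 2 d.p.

R1: long=0.74, ¬half=1−0.69=0.31, far=0.75; AND[min(a, b)] → w = 0.31
R2: short=0.83, far=0.75, ¬empty=1−0.54=0.46; AND[min(a, b)] → w = 0.46
R3: mid=0.82, short=0.83, empty=0.54; AND[min(a, b)] → w = 0.54
R4: (half=0.69 OR moderate=0.65) = 0.69; AND[min(a, b)] with empty=0.54 → w = 0.54
Rules with consequent 'weak': {R1, R2, R3} → strengths 0.31, 0.46, 0.54
Aggregate via t-conorm [max(a, b)]: 0.54

0.54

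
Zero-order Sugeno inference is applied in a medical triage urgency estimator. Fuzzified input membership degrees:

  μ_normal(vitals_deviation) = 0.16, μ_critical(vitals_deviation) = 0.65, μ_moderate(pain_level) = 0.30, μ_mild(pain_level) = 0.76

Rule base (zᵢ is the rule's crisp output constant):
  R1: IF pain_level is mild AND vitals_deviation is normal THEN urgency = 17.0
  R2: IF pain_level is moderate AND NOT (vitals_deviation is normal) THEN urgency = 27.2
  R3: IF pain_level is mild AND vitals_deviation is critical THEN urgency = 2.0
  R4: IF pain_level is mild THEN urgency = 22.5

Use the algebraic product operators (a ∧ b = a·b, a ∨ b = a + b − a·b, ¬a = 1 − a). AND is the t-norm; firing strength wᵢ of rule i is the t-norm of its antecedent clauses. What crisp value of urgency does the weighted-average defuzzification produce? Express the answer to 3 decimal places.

R1 (z=17.0): mild=0.76, normal=0.16; AND[a·b] → w = 0.1216
R2 (z=27.2): moderate=0.30, ¬normal=1−0.16=0.84; AND[a·b] → w = 0.2520
R3 (z=2.0): mild=0.76, critical=0.65; AND[a·b] → w = 0.4940
R4 (z=22.5): mild=0.76 → w = 0.7600
Weighted average = (0.1216·17.0 + 0.2520·27.2 + 0.4940·2.0 + 0.7600·22.5) / (0.1216 + 0.2520 + 0.4940 + 0.7600)
  = 27.0096 / 1.6276 = 16.595

16.595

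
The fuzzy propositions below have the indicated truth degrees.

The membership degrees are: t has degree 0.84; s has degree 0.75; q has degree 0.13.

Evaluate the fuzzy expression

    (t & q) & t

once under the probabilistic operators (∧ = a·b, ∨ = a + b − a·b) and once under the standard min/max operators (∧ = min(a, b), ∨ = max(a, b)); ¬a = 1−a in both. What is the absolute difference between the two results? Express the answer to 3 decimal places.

Under probabilistic:
  t & q = a·b on (0.8400, 0.1300) = 0.1092
  (t & q) & t = a·b on (0.1092, 0.8400) = 0.0917
  → value = 0.0917
Under standard min/max:
  t & q = min(a, b) on (0.84, 0.13) = 0.13
  (t & q) & t = min(a, b) on (0.13, 0.84) = 0.13
  → value = 0.1300
|0.0917 − 0.1300| = 0.038

0.038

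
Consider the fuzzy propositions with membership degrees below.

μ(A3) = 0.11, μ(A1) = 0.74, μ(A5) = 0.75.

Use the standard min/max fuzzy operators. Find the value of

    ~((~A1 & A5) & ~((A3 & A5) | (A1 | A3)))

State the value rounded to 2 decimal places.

0.74

~A1 = 1 − 0.74 = 0.26
~A1 & A5 = min(a, b) on (0.26, 0.75) = 0.26
A3 & A5 = min(a, b) on (0.11, 0.75) = 0.11
A1 | A3 = max(a, b) on (0.74, 0.11) = 0.74
(A3 & A5) | (A1 | A3) = max(a, b) on (0.11, 0.74) = 0.74
~((A3 & A5) | (A1 | A3)) = 1 − 0.74 = 0.26
(~A1 & A5) & ~((A3 & A5) | (A1 | A3)) = min(a, b) on (0.26, 0.26) = 0.26
~((~A1 & A5) & ~((A3 & A5) | (A1 | A3))) = 1 − 0.26 = 0.74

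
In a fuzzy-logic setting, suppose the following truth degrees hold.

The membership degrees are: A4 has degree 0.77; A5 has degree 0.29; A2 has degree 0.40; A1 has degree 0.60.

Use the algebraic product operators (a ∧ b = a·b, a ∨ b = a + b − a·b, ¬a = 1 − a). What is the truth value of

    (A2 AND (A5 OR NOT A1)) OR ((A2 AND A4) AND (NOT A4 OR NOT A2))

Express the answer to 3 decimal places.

NOT A1 = 1 − 0.6000 = 0.4000
A5 OR NOT A1 = a + b − a·b on (0.2900, 0.4000) = 0.5740
A2 AND (A5 OR NOT A1) = a·b on (0.4000, 0.5740) = 0.2296
A2 AND A4 = a·b on (0.4000, 0.7700) = 0.3080
NOT A4 = 1 − 0.7700 = 0.2300
NOT A2 = 1 − 0.4000 = 0.6000
NOT A4 OR NOT A2 = a + b − a·b on (0.2300, 0.6000) = 0.6920
(A2 AND A4) AND (NOT A4 OR NOT A2) = a·b on (0.3080, 0.6920) = 0.2131
(A2 AND (A5 OR NOT A1)) OR ((A2 AND A4) AND (NOT A4 OR NOT A2)) = a + b − a·b on (0.2296, 0.2131) = 0.3938

0.394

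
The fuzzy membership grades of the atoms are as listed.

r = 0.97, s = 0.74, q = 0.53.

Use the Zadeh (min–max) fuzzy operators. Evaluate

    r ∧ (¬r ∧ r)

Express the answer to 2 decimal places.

0.03

¬r = 1 − 0.97 = 0.03
¬r ∧ r = min(a, b) on (0.03, 0.97) = 0.03
r ∧ (¬r ∧ r) = min(a, b) on (0.97, 0.03) = 0.03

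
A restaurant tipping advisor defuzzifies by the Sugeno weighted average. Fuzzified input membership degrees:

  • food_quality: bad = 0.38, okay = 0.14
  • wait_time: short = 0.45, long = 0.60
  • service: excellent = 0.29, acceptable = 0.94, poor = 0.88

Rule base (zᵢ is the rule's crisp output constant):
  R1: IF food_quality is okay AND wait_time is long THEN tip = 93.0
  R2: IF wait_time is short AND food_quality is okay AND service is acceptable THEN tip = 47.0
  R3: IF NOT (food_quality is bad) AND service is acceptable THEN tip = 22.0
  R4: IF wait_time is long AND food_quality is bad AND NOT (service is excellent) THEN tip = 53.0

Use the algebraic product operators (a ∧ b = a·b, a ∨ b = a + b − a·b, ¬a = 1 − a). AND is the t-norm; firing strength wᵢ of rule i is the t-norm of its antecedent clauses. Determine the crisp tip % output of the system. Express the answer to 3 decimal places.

36.036

R1 (z=93.0): okay=0.14, long=0.60; AND[a·b] → w = 0.0840
R2 (z=47.0): short=0.45, okay=0.14, acceptable=0.94; AND[a·b] → w = 0.0592
R3 (z=22.0): ¬bad=1−0.38=0.62, acceptable=0.94; AND[a·b] → w = 0.5828
R4 (z=53.0): long=0.60, bad=0.38, ¬excellent=1−0.29=0.71; AND[a·b] → w = 0.1619
Weighted average = (0.0840·93.0 + 0.0592·47.0 + 0.5828·22.0 + 0.1619·53.0) / (0.0840 + 0.0592 + 0.5828 + 0.1619)
  = 31.9966 / 0.8879 = 36.036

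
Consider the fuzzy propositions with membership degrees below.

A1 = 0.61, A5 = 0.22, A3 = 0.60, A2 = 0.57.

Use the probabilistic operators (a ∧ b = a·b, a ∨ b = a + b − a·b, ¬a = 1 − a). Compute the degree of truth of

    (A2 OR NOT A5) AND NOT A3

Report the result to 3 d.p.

0.362

NOT A5 = 1 − 0.2200 = 0.7800
A2 OR NOT A5 = a + b − a·b on (0.5700, 0.7800) = 0.9054
NOT A3 = 1 − 0.6000 = 0.4000
(A2 OR NOT A5) AND NOT A3 = a·b on (0.9054, 0.4000) = 0.3622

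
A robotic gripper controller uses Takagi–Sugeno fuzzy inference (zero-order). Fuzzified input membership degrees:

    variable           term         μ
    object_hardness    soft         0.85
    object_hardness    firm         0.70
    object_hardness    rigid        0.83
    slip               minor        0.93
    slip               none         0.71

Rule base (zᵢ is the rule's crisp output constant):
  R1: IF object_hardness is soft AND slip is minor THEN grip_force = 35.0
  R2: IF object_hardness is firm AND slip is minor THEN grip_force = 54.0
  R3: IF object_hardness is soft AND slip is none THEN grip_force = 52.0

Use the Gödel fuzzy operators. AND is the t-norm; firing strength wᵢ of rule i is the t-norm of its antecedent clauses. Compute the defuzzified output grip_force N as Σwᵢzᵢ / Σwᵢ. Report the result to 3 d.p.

46.226

R1 (z=35.0): soft=0.85, minor=0.93; AND[min(a, b)] → w = 0.85
R2 (z=54.0): firm=0.70, minor=0.93; AND[min(a, b)] → w = 0.70
R3 (z=52.0): soft=0.85, none=0.71; AND[min(a, b)] → w = 0.71
Weighted average = (0.85·35.0 + 0.70·54.0 + 0.71·52.0) / (0.85 + 0.70 + 0.71)
  = 104.4700 / 2.2600 = 46.226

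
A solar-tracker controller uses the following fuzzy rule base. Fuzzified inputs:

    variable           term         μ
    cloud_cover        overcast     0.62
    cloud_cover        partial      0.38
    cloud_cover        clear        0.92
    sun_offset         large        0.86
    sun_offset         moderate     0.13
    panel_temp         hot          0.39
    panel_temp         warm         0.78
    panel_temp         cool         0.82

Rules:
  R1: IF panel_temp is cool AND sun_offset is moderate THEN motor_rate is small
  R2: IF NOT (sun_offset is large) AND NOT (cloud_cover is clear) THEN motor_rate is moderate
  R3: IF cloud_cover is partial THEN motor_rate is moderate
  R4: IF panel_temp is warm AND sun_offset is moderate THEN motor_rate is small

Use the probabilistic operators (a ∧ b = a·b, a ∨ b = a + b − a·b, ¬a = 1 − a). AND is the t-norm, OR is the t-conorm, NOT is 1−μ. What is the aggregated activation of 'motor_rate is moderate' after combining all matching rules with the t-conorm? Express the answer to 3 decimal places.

0.387

R1: cool=0.82, moderate=0.13; AND[a·b] → w = 0.1066
R2: ¬large=1−0.86=0.14, ¬clear=1−0.92=0.08; AND[a·b] → w = 0.0112
R3: partial=0.38 → w = 0.3800
R4: warm=0.78, moderate=0.13; AND[a·b] → w = 0.1014
Rules with consequent 'moderate': {R2, R3} → strengths 0.0112, 0.3800
Aggregate via t-conorm [a + b − a·b]: 0.3869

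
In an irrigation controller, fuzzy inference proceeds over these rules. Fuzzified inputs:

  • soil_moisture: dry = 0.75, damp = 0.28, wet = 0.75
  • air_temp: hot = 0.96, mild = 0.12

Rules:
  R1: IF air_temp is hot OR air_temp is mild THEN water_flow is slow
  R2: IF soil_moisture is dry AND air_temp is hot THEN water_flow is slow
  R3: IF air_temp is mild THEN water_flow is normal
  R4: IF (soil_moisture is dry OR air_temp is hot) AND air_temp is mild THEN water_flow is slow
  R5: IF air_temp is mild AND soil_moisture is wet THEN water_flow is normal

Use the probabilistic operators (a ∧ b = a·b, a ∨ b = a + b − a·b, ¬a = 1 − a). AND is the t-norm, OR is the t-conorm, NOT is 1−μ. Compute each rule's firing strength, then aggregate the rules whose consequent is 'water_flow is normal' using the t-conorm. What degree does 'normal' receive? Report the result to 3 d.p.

0.199

R1: hot=0.96, mild=0.12; OR[a + b − a·b] → w = 0.9648
R2: dry=0.75, hot=0.96; AND[a·b] → w = 0.7200
R3: mild=0.12 → w = 0.1200
R4: (dry=0.75 OR hot=0.96) = 0.9900; AND[a·b] with mild=0.12 → w = 0.1188
R5: mild=0.12, wet=0.75; AND[a·b] → w = 0.0900
Rules with consequent 'normal': {R3, R5} → strengths 0.1200, 0.0900
Aggregate via t-conorm [a + b − a·b]: 0.1992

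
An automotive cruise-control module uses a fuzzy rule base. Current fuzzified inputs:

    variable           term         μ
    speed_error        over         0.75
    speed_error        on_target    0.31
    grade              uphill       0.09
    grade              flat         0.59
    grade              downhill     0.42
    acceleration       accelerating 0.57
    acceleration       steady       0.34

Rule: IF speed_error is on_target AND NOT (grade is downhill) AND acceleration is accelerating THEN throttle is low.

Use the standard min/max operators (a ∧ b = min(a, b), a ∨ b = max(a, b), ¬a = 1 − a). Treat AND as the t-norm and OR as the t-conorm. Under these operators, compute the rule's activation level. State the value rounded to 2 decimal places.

firing strength: on_target=0.31, ¬downhill=1−0.42=0.58, accelerating=0.57; AND[min(a, b)] → w = 0.31

0.31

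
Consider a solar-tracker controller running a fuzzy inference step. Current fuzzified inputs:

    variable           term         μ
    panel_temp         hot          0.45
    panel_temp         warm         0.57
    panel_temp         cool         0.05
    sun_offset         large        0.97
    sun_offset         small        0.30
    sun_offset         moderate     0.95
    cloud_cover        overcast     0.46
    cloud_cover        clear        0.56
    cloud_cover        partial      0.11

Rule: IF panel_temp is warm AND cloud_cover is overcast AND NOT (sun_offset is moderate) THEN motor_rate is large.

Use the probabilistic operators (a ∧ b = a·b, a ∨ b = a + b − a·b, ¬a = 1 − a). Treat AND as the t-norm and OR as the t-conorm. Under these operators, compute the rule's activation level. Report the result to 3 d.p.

0.013

firing strength: warm=0.57, overcast=0.46, ¬moderate=1−0.95=0.05; AND[a·b] → w = 0.0131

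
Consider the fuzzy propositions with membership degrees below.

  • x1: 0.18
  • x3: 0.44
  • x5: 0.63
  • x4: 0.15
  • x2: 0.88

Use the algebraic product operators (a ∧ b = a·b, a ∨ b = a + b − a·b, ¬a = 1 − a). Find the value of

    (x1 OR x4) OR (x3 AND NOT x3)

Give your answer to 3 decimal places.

x1 OR x4 = a + b − a·b on (0.1800, 0.1500) = 0.3030
NOT x3 = 1 − 0.4400 = 0.5600
x3 AND NOT x3 = a·b on (0.4400, 0.5600) = 0.2464
(x1 OR x4) OR (x3 AND NOT x3) = a + b − a·b on (0.3030, 0.2464) = 0.4747

0.475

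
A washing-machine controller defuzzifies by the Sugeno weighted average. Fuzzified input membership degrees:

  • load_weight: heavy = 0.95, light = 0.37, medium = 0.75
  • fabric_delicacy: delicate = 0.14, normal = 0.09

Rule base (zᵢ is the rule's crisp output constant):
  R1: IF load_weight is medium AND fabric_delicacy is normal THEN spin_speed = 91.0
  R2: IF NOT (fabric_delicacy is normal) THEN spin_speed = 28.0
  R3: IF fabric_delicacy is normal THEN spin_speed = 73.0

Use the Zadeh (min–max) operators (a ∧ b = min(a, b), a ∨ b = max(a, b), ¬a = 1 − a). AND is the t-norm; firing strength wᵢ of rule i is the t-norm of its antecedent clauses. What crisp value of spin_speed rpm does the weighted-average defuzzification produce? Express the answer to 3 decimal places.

R1 (z=91.0): medium=0.75, normal=0.09; AND[min(a, b)] → w = 0.09
R2 (z=28.0): ¬normal=1−0.09=0.91 → w = 0.91
R3 (z=73.0): normal=0.09 → w = 0.09
Weighted average = (0.09·91.0 + 0.91·28.0 + 0.09·73.0) / (0.09 + 0.91 + 0.09)
  = 40.2400 / 1.0900 = 36.917

36.917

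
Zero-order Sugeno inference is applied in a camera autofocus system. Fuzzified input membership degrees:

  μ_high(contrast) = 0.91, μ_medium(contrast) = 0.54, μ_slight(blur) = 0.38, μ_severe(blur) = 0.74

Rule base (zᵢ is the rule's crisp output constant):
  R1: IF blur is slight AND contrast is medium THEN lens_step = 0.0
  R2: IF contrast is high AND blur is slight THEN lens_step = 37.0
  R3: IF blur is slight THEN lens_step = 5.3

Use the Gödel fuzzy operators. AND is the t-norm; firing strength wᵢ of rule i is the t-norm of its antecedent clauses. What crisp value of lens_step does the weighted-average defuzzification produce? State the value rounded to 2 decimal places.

14.10

R1 (z=0.0): slight=0.38, medium=0.54; AND[min(a, b)] → w = 0.38
R2 (z=37.0): high=0.91, slight=0.38; AND[min(a, b)] → w = 0.38
R3 (z=5.3): slight=0.38 → w = 0.38
Weighted average = (0.38·0.0 + 0.38·37.0 + 0.38·5.3) / (0.38 + 0.38 + 0.38)
  = 16.0740 / 1.1400 = 14.10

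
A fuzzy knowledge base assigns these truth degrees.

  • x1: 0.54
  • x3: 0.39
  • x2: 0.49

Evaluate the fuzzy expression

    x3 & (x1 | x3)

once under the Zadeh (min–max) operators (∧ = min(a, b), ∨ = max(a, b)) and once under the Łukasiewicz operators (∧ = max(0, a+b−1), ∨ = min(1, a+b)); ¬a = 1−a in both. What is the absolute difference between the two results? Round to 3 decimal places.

Under Zadeh (min–max):
  x1 | x3 = max(a, b) on (0.54, 0.39) = 0.54
  x3 & (x1 | x3) = min(a, b) on (0.39, 0.54) = 0.39
  → value = 0.3900
Under Łukasiewicz:
  x1 | x3 = min(1, a+b) on (0.54, 0.39) = 0.93
  x3 & (x1 | x3) = max(0, a+b−1) on (0.39, 0.93) = 0.32
  → value = 0.3200
|0.3900 − 0.3200| = 0.070

0.070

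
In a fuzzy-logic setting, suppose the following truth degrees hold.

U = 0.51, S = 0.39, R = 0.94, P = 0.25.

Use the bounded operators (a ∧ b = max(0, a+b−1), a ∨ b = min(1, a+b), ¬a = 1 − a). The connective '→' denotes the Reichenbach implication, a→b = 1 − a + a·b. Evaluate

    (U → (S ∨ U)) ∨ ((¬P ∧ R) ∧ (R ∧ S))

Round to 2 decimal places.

0.97

S ∨ U = min(1, a+b) on (0.39, 0.51) = 0.90
U → (S ∨ U)  [Reichenbach: 1 − a + a·b] with a=0.51, b=0.90 → 0.95
¬P = 1 − 0.25 = 0.75
¬P ∧ R = max(0, a+b−1) on (0.75, 0.94) = 0.69
R ∧ S = max(0, a+b−1) on (0.94, 0.39) = 0.33
(¬P ∧ R) ∧ (R ∧ S) = max(0, a+b−1) on (0.69, 0.33) = 0.02
(U → (S ∨ U)) ∨ ((¬P ∧ R) ∧ (R ∧ S)) = min(1, a+b) on (0.95, 0.02) = 0.97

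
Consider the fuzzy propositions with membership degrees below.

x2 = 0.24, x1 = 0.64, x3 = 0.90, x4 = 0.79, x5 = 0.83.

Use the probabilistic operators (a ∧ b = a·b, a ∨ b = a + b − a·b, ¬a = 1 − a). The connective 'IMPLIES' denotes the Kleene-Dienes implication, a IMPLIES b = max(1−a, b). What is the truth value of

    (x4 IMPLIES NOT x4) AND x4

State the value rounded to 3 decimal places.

0.166

NOT x4 = 1 − 0.7900 = 0.2100
x4 IMPLIES NOT x4  [Kleene-Dienes: max(1−a, b)] with a=0.7900, b=0.2100 → 0.2100
(x4 IMPLIES NOT x4) AND x4 = a·b on (0.2100, 0.7900) = 0.1659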